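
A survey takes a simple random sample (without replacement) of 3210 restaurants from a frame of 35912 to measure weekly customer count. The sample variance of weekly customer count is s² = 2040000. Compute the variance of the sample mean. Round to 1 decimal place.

578.7

Under SRS without replacement, Var(ȳ) = (1 − f)·s²/n with f = n/N = 3210/35912 = 0.08938516.
Var(ȳ) = (1 − 0.08938516)·2040000/3210 = 0.91061484·635.51402 = 578.70849.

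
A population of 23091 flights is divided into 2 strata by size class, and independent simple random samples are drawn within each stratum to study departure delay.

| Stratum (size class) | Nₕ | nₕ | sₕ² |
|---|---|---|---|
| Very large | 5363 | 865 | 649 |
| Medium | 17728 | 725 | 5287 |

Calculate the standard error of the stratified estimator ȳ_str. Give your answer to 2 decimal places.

2.04

Var(ȳ_str) = Σₕ Wₕ²(1 − fₕ)sₕ²/nₕ with Wₕ = Nₕ/N, N = 23091.
Very large: Wₕ = 0.23225499; term = 0.23225499²·(1 − 0.16129032)·649/865 = 0.033944573.
Medium: Wₕ = 0.76774501; term = 0.76774501²·(1 − 0.04089576)·5287/725 = 4.1225992.
Sum = 4.1565438.
SE = √(4.1565438) = 2.04.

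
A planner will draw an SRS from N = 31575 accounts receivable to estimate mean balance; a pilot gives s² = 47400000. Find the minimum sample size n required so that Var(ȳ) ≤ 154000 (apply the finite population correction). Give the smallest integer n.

305

Without fpc, n₀ = s²/D = 47400000/154000 = 307.7922.
With fpc, (1 − n/N)·s²/n ≤ D requires n ≥ n₀/(1 + n₀/N) = 307.7922/(1 + 307.7922/31575) = 304.8208.
Rounding up, n = 305.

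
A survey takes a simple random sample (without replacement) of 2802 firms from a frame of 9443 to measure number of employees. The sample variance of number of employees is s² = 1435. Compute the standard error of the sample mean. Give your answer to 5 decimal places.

Under SRS without replacement, Var(ȳ) = (1 − f)·s²/n with f = n/N = 2802/9443 = 0.29672773.
Var(ȳ) = (1 − 0.29672773)·1435/2802 = 0.70327227·0.51213419 = 0.36016977.
SE(ȳ) = √(0.36016977) = 0.60014.

0.60014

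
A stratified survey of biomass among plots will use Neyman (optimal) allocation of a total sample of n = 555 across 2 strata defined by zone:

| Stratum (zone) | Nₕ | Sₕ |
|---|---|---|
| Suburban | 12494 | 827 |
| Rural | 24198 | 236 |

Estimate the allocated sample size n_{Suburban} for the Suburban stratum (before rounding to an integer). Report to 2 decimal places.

357.44

Neyman allocation: nₕ = n·NₕSₕ / Σⱼ NⱼSⱼ.
Σ NⱼSⱼ = 12494·827 + 24198·236 = 1.6043266 × 10^7.
n_{Suburban} = 555·12494·827 / (1.6043266 × 10^7) = 357.44.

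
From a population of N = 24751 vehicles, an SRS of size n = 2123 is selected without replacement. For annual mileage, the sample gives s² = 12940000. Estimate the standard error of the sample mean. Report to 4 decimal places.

74.6481

Under SRS without replacement, Var(ȳ) = (1 − f)·s²/n with f = n/N = 2123/24751 = 0.08577431.
Var(ȳ) = (1 − 0.08577431)·12940000/2123 = 0.91422569·6095.1484 = 5572.3412.
SE(ȳ) = √(5572.3412) = 74.6481.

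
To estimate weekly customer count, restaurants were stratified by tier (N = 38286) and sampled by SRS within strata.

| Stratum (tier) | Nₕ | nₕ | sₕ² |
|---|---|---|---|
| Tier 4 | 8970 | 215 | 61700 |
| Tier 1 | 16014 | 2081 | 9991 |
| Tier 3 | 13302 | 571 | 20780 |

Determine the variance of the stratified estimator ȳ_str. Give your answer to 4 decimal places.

Var(ȳ_str) = Σₕ Wₕ²(1 − fₕ)sₕ²/nₕ with Wₕ = Nₕ/N, N = 38286.
Tier 4: Wₕ = 0.23428930; term = 0.23428930²·(1 − 0.02396878)·61700/215 = 15.375006.
Tier 1: Wₕ = 0.41827300; term = 0.41827300²·(1 − 0.12994879)·9991/2081 = 0.73080473.
Tier 3: Wₕ = 0.34743771; term = 0.34743771²·(1 − 0.04292588)·20780/571 = 4.2044472.
Sum = 20.310258.

20.3103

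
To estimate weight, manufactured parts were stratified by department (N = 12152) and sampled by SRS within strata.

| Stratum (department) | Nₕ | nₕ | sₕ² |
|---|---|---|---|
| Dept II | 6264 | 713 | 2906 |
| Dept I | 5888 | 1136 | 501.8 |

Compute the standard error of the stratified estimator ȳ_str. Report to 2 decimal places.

Var(ȳ_str) = Σₕ Wₕ²(1 − fₕ)sₕ²/nₕ with Wₕ = Nₕ/N, N = 12152.
Dept II: Wₕ = 0.51547070; term = 0.51547070²·(1 − 0.11382503)·2906/713 = 0.95969567.
Dept I: Wₕ = 0.48452930; term = 0.48452930²·(1 − 0.19293478)·501.8/1136 = 0.083695294.
Sum = 1.043391.
SE = √(1.043391) = 1.02.

1.02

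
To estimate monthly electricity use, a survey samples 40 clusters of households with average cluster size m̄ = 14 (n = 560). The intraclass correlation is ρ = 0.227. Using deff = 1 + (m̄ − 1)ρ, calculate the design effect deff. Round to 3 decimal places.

deff = 1 + (14 − 1)·0.227 = 1 + 2.951 = 3.951.

3.951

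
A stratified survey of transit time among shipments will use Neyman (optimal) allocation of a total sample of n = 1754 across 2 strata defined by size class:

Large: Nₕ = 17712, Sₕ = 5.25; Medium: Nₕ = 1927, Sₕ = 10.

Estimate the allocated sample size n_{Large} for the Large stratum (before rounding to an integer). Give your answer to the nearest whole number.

Neyman allocation: nₕ = n·NₕSₕ / Σⱼ NⱼSⱼ.
Σ NⱼSⱼ = 17712·5.25 + 1927·10 = 112258.
n_{Large} = 1754·17712·5.25 / 112258 = 1453.

1453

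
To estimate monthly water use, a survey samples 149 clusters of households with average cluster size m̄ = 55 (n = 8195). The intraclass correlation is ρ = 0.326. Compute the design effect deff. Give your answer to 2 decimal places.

18.60

deff = 1 + (55 − 1)·0.326 = 1 + 17.604 = 18.604.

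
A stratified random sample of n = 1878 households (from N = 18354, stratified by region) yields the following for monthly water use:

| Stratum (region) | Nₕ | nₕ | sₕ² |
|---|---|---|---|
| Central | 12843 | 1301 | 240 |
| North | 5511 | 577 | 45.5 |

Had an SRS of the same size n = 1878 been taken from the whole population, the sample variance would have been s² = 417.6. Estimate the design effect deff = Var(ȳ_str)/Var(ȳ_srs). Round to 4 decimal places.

0.4385

Var(ȳ_str) = Σ Wₕ²(1−fₕ)sₕ²/nₕ with Wₕ = Nₕ/18354:
  Central: (12843/18354)²·(1−1301/12843)·240/1301 = 0.081174579
  North: (5511/18354)²·(1−577/5511)·45.5/577 = 0.0063650773
  → Var(ȳ_str) = 0.087539656.
Var(ȳ_srs) = (1 − 1878/18354)·417.6/1878 = 0.19961168.
deff = 0.087539656 / 0.19961168 = 0.4385.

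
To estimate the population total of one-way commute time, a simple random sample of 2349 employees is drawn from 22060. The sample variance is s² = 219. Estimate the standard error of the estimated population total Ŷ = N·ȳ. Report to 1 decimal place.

6367.0

Var(Ŷ) = N²·Var(ȳ) = N²·(1 − n/N)·s²/n.
f = 2349/22060 = 0.10648232; Var(ȳ) = 0.89351768·219/2349 = 0.083303692.
Var(Ŷ) = 22060² · 0.083303692 = 4.0539209 × 10^7.
SE(Ŷ) = √(4.0539209 × 10^7) = 6367.0.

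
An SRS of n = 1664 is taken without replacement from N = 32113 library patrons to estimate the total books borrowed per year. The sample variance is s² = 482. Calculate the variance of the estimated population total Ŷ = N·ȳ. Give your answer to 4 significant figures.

2.832 × 10^8

Var(Ŷ) = N²·Var(ȳ) = N²·(1 − n/N)·s²/n.
f = 1664/32113 = 0.05181702; Var(ȳ) = 0.94818298·482/1664 = 0.27465396.
Var(Ŷ) = 32113² · 0.27465396 = 2.8323546 × 10^8.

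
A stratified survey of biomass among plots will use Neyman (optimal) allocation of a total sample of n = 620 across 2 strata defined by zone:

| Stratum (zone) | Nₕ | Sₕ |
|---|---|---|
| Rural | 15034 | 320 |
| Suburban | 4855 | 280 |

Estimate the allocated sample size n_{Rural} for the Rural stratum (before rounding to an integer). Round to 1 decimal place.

Neyman allocation: nₕ = n·NₕSₕ / Σⱼ NⱼSⱼ.
Σ NⱼSⱼ = 15034·320 + 4855·280 = 6.17028 × 10^6.
n_{Rural} = 620·15034·320 / (6.17028 × 10^6) = 483.4.

483.4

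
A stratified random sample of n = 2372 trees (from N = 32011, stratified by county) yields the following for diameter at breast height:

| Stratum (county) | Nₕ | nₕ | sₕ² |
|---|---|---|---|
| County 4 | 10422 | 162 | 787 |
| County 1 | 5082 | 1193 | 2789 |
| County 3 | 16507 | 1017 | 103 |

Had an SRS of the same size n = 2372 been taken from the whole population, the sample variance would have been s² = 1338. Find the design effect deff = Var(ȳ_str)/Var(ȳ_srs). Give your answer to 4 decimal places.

1.1054

Var(ȳ_str) = Σ Wₕ²(1−fₕ)sₕ²/nₕ with Wₕ = Nₕ/32011:
  County 4: (10422/32011)²·(1−162/10422)·787/162 = 0.50694362
  County 1: (5082/32011)²·(1−1193/5082)·2789/1193 = 0.045090203
  County 3: (16507/32011)²·(1−1017/16507)·103/1017 = 0.025271869
  → Var(ȳ_str) = 0.57730569.
Var(ȳ_srs) = (1 − 2372/32011)·1338/2372 = 0.52228281.
deff = 0.57730569 / 0.52228281 = 1.1054.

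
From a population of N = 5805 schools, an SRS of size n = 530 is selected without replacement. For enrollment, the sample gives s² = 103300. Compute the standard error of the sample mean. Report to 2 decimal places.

Under SRS without replacement, Var(ȳ) = (1 − f)·s²/n with f = n/N = 530/5805 = 0.09130060.
Var(ȳ) = (1 − 0.09130060)·103300/530 = 0.90869940·194.90566 = 177.11066.
SE(ȳ) = √(177.11066) = 13.31.

13.31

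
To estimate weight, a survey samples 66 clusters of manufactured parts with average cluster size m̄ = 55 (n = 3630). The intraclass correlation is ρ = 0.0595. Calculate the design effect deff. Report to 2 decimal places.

4.21

deff = 1 + (55 − 1)·0.0595 = 1 + 3.213 = 4.213.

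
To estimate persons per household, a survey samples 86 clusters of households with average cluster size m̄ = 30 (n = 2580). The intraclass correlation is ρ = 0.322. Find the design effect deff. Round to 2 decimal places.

10.34

deff = 1 + (30 − 1)·0.322 = 1 + 9.338 = 10.338.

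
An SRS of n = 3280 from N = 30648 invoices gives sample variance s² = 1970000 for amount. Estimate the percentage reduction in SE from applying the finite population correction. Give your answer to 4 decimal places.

f = n/N = 3280/30648 = 0.10702167.
SE_no-fpc = √(s²/n) = 24.507341; SE_fpc = √((1−f)s²/n) = 23.158832.
Ratio = √(1−f) = 0.94497531. Reduction = 100·(1 − 0.94497531) = 5.5025%.

5.5025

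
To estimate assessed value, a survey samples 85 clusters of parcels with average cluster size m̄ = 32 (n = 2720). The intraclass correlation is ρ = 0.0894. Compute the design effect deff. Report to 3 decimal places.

3.771

deff = 1 + (32 − 1)·0.0894 = 1 + 2.7714 = 3.7714.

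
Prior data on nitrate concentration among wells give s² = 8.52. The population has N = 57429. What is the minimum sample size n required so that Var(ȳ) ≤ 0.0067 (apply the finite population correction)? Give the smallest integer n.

1245

Without fpc, n₀ = s²/D = 8.52/0.0067 = 1271.6418.
With fpc, (1 − n/N)·s²/n ≤ D requires n ≥ n₀/(1 + n₀/N) = 1271.6418/(1 + 1271.6418/57429) = 1244.0940.
Rounding up, n = 1245.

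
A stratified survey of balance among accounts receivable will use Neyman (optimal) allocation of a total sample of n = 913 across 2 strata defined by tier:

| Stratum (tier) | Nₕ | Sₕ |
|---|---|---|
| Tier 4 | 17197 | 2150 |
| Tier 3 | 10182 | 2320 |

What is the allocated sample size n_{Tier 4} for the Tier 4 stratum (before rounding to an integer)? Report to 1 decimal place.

557.1

Neyman allocation: nₕ = n·NₕSₕ / Σⱼ NⱼSⱼ.
Σ NⱼSⱼ = 17197·2150 + 10182·2320 = 6.059579 × 10^7.
n_{Tier 4} = 913·17197·2150 / (6.059579 × 10^7) = 557.1.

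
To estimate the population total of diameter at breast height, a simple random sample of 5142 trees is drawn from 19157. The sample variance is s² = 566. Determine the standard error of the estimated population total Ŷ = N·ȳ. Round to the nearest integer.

5436

Var(Ŷ) = N²·Var(ȳ) = N²·(1 − n/N)·s²/n.
f = 5142/19157 = 0.26841363; Var(ȳ) = 0.73158637·566/5142 = 0.080528565.
Var(Ŷ) = 19157² · 0.080528565 = 2.955323 × 10^7.
SE(Ŷ) = √(2.955323 × 10^7) = 5436.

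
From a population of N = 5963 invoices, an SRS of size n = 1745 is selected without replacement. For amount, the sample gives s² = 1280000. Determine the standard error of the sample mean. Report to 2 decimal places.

22.78

Under SRS without replacement, Var(ȳ) = (1 − f)·s²/n with f = n/N = 1745/5963 = 0.29263793.
Var(ȳ) = (1 − 0.29263793)·1280000/1745 = 0.70736207·733.52436 = 518.8673.
SE(ȳ) = √(518.8673) = 22.78.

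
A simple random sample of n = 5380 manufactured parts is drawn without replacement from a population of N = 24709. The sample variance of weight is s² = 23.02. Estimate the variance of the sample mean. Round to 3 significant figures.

0.00335

Under SRS without replacement, Var(ȳ) = (1 − f)·s²/n with f = n/N = 5380/24709 = 0.21773443.
Var(ȳ) = (1 − 0.21773443)·23.02/5380 = 0.78226557·0.0042788104 = 0.0033471661.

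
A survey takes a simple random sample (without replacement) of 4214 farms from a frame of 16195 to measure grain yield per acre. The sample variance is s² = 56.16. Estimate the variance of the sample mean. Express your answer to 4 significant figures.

Under SRS without replacement, Var(ȳ) = (1 − f)·s²/n with f = n/N = 4214/16195 = 0.26020377.
Var(ȳ) = (1 − 0.26020377)·56.16/4214 = 0.73979623·0.013327005 = 0.0098592683.

0.009859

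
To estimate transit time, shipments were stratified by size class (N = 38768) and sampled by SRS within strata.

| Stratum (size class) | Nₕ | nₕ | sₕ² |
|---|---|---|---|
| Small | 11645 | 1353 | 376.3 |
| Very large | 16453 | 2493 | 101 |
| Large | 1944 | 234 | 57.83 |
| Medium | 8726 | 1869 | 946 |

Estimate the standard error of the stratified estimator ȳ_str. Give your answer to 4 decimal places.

Var(ȳ_str) = Σₕ Wₕ²(1 − fₕ)sₕ²/nₕ with Wₕ = Nₕ/N, N = 38768.
Small: Wₕ = 0.30037660; term = 0.30037660²·(1 − 0.11618720)·376.3/1353 = 0.022178333.
Very large: Wₕ = 0.42439641; term = 0.42439641²·(1 − 0.15152252)·101/2493 = 0.0061913138.
Large: Wₕ = 0.05014445; term = 0.05014445²·(1 − 0.12037037)·57.83/234 = 5.4661672 × 10^-4.
Medium: Wₕ = 0.22508254; term = 0.22508254²·(1 − 0.21418749)·946/1869 = 0.020150434.
Sum = 0.049066698.
SE = √(0.049066698) = 0.2215.

0.2215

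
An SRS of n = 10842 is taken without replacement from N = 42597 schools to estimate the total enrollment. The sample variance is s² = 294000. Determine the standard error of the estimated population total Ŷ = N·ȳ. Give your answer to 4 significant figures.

191500

Var(Ŷ) = N²·Var(ȳ) = N²·(1 − n/N)·s²/n.
f = 10842/42597 = 0.25452497; Var(ȳ) = 0.74547503·294000/10842 = 20.214874.
Var(Ŷ) = 42597² · 20.214874 = 3.6679978 × 10^10.
SE(Ŷ) = √(3.6679978 × 10^10) = 191500.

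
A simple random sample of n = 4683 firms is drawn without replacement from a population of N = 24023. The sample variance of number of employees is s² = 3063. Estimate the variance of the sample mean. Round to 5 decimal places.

0.52657

Under SRS without replacement, Var(ȳ) = (1 − f)·s²/n with f = n/N = 4683/24023 = 0.19493818.
Var(ȳ) = (1 − 0.19493818)·3063/4683 = 0.80506182·0.65406791 = 0.5265651.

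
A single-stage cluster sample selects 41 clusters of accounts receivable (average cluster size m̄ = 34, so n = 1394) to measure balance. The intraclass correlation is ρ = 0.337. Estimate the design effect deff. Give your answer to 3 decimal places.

deff = 1 + (34 − 1)·0.337 = 1 + 11.121 = 12.121.

12.121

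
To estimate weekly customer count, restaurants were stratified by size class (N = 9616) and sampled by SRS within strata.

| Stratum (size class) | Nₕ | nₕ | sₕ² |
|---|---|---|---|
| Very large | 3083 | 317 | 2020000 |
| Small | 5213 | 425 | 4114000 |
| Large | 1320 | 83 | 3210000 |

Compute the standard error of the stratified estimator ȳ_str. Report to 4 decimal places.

62.3180

Var(ȳ_str) = Σₕ Wₕ²(1 − fₕ)sₕ²/nₕ with Wₕ = Nₕ/N, N = 9616.
Very large: Wₕ = 0.32061148; term = 0.32061148²·(1 − 0.10282193)·2020000/317 = 587.66374.
Small: Wₕ = 0.54211730; term = 0.54211730²·(1 − 0.08152695)·4114000/425 = 2612.9332.
Large: Wₕ = 0.13727121; term = 0.13727121²·(1 − 0.06287879)·3210000/83 = 682.9386.
Sum = 3883.5355.
SE = √(3883.5355) = 62.3180.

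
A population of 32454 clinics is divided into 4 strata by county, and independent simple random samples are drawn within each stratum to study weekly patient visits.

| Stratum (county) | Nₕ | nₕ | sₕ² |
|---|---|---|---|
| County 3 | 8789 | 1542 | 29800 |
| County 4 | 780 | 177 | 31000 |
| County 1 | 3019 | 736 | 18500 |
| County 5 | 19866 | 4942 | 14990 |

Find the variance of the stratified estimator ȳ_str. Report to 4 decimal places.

Var(ȳ_str) = Σₕ Wₕ²(1 − fₕ)sₕ²/nₕ with Wₕ = Nₕ/N, N = 32454.
County 3: Wₕ = 0.27081408; term = 0.27081408²·(1 − 0.17544658)·29800/1542 = 1.1686734.
County 4: Wₕ = 0.02403402; term = 0.02403402²·(1 − 0.22692308)·31000/177 = 0.078210287.
County 1: Wₕ = 0.09302397; term = 0.09302397²·(1 − 0.24378933)·18500/736 = 0.16448507.
County 5: Wₕ = 0.61212793; term = 0.61212793²·(1 − 0.24876674)·14990/4942 = 0.85380383.
Sum = 2.2651726.

2.2652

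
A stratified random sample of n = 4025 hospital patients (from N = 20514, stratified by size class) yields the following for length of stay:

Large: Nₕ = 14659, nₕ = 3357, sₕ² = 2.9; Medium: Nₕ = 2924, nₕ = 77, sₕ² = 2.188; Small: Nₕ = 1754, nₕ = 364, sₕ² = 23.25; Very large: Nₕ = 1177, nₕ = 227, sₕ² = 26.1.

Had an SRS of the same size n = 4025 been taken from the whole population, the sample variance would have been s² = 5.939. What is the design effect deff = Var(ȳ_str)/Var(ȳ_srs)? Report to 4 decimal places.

Var(ȳ_str) = Σ Wₕ²(1−fₕ)sₕ²/nₕ with Wₕ = Nₕ/20514:
  Large: (14659/20514)²·(1−3357/14659)·2.9/3357 = 3.4009919 × 10^-4
  Medium: (2924/20514)²·(1−77/2924)·2.188/77 = 5.6210924 × 10^-4
  Small: (1754/20514)²·(1−364/1754)·23.25/364 = 3.7005413 × 10^-4
  Very large: (1177/20514)²·(1−227/1177)·26.1/227 = 3.0550197 × 10^-4
  → Var(ȳ_str) = 0.0015777645.
Var(ȳ_srs) = (1 − 4025/20514)·5.939/4025 = 0.0011860183.
deff = 0.0015777645 / 0.0011860183 = 1.3303.

1.3303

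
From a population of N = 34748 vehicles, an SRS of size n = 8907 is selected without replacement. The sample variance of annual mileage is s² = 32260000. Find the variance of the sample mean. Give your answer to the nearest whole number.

2693

Under SRS without replacement, Var(ȳ) = (1 − f)·s²/n with f = n/N = 8907/34748 = 0.25633130.
Var(ȳ) = (1 − 0.25633130)·32260000/8907 = 0.74366870·3621.8704 = 2693.4717.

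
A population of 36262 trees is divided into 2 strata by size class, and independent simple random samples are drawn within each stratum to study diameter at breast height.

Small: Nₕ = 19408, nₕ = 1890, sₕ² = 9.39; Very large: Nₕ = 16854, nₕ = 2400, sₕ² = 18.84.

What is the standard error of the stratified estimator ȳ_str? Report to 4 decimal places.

Var(ȳ_str) = Σₕ Wₕ²(1 − fₕ)sₕ²/nₕ with Wₕ = Nₕ/N, N = 36262.
Small: Wₕ = 0.53521593; term = 0.53521593²·(1 − 0.09738252)·9.39/1890 = 0.0012845931.
Very large: Wₕ = 0.46478407; term = 0.46478407²·(1 − 0.14239943)·18.84/2400 = 0.0014543107.
Sum = 0.0027389038.
SE = √(0.0027389038) = 0.0523.

0.0523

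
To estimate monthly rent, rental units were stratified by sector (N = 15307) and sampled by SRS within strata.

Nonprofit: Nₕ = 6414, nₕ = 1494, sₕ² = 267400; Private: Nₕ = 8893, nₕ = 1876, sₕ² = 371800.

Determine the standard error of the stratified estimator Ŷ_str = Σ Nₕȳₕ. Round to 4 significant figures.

134200

Var(Ŷ_str) = Σₕ Nₕ²(1 − fₕ)sₕ²/nₕ.
Nonprofit: 6414²·(1 − 1494/6414)·267400/1494 = 5.6481323 × 10^9.
Private: 8893²·(1 − 1876/8893)·371800/1876 = 1.2367341 × 10^10.
Sum = 1.8015473 × 10^10.
SE = √(1.8015473 × 10^10) = 134200.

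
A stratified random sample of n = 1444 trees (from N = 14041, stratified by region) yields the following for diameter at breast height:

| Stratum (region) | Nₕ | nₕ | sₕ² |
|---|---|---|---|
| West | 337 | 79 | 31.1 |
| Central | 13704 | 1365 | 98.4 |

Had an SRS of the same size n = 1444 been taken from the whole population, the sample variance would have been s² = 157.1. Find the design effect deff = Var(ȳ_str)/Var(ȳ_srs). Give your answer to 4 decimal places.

Var(ȳ_str) = Σ Wₕ²(1−fₕ)sₕ²/nₕ with Wₕ = Nₕ/14041:
  West: (337/14041)²·(1−79/337)·31.1/79 = 1.7361483 × 10^-4
  Central: (13704/14041)²·(1−1365/13704)·98.4/1365 = 0.061829208
  → Var(ȳ_str) = 0.062002823.
Var(ȳ_srs) = (1 − 1444/14041)·157.1/1444 = 0.097606352.
deff = 0.062002823 / 0.097606352 = 0.6352.

0.6352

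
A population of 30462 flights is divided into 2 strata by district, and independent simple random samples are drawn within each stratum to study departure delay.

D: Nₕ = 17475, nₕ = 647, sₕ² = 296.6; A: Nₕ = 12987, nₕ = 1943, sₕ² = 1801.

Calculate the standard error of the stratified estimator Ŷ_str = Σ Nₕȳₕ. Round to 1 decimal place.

16363.2

Var(Ŷ_str) = Σₕ Nₕ²(1 − fₕ)sₕ²/nₕ.
D: 17475²·(1 − 647/17475)·296.6/647 = 1.3480828 × 10^8.
A: 12987²·(1 − 1943/12987)·1801/1943 = 1.3294627 × 10^8.
Sum = 2.6775455 × 10^8.
SE = √(2.6775455 × 10^8) = 16363.2.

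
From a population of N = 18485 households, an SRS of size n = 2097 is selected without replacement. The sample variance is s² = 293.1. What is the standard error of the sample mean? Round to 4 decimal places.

0.3520

Under SRS without replacement, Var(ȳ) = (1 − f)·s²/n with f = n/N = 2097/18485 = 0.11344333.
Var(ȳ) = (1 − 0.11344333)·293.1/2097 = 0.88655667·0.1397711 = 0.123915.
SE(ȳ) = √(0.123915) = 0.3520.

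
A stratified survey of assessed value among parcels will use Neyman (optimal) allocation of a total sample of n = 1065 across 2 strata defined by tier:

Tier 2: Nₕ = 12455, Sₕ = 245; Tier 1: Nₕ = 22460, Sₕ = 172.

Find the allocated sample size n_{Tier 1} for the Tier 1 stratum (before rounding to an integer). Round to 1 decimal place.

Neyman allocation: nₕ = n·NₕSₕ / Σⱼ NⱼSⱼ.
Σ NⱼSⱼ = 12455·245 + 22460·172 = 6.914595 × 10^6.
n_{Tier 1} = 1065·22460·172 / (6.914595 × 10^6) = 595.0.

595.0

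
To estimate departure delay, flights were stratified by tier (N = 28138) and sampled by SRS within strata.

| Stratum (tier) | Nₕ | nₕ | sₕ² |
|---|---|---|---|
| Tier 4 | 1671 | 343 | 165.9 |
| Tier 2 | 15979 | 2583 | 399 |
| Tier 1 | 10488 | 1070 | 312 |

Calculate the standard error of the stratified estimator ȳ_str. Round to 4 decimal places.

Var(ȳ_str) = Σₕ Wₕ²(1 − fₕ)sₕ²/nₕ with Wₕ = Nₕ/N, N = 28138.
Tier 4: Wₕ = 0.05938588; term = 0.05938588²·(1 − 0.20526631)·165.9/343 = 0.0013556274.
Tier 2: Wₕ = 0.56787974; term = 0.56787974²·(1 − 0.16164967)·399/2583 = 0.041762527.
Tier 1: Wₕ = 0.37273438; term = 0.37273438²·(1 − 0.10202136)·312/1070 = 0.036377741.
Sum = 0.079495895.
SE = √(0.079495895) = 0.2820.

0.2820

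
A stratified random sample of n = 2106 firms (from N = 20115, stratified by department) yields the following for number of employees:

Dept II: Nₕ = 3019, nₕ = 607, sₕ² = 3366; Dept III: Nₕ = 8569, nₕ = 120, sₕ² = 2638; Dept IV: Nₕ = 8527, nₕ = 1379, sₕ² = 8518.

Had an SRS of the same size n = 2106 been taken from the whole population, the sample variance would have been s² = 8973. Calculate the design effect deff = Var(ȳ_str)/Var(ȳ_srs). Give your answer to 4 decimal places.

Var(ȳ_str) = Σ Wₕ²(1−fₕ)sₕ²/nₕ with Wₕ = Nₕ/20115:
  Dept II: (3019/20115)²·(1−607/3019)·3366/607 = 0.099798902
  Dept III: (8569/20115)²·(1−120/8569)·2638/120 = 3.9335885
  Dept IV: (8527/20115)²·(1−1379/8527)·8518/1379 = 0.93049513
  → Var(ȳ_str) = 4.9638825.
Var(ȳ_srs) = (1 − 2106/20115)·8973/2106 = 3.8145987.
deff = 4.9638825 / 3.8145987 = 1.3013.

1.3013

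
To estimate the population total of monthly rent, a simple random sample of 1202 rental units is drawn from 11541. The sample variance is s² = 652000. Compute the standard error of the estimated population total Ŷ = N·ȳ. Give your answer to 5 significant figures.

Var(Ŷ) = N²·Var(ȳ) = N²·(1 − n/N)·s²/n.
f = 1202/11541 = 0.10415042; Var(ȳ) = 0.89584958·652000/1202 = 485.93505.
Var(Ŷ) = 11541² · 485.93505 = 6.4723964 × 10^10.
SE(Ŷ) = √(6.4723964 × 10^10) = 254410.

254410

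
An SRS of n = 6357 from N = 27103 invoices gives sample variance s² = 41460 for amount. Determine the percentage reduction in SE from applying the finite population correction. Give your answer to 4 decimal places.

f = n/N = 6357/27103 = 0.23454968.
SE_no-fpc = √(s²/n) = 2.5538098; SE_fpc = √((1−f)s²/n) = 2.2343286.
Ratio = √(1−f) = 0.87490018. Reduction = 100·(1 − 0.87490018) = 12.5100%.

12.5100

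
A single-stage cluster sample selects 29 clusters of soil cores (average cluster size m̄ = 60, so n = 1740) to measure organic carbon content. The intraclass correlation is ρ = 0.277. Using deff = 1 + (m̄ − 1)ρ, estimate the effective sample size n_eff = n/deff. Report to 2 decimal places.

deff = 1 + (60 − 1)·0.277 = 1 + 16.343 = 17.343.
n_eff = 1740 / 17.343 = 100.33.

100.33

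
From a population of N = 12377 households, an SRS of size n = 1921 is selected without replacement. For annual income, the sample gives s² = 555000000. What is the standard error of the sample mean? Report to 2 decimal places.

494.04

Under SRS without replacement, Var(ȳ) = (1 − f)·s²/n with f = n/N = 1921/12377 = 0.15520724.
Var(ȳ) = (1 − 0.15520724)·555000000/1921 = 0.84479276·288912.02 = 244070.79.
SE(ȳ) = √(244070.79) = 494.04.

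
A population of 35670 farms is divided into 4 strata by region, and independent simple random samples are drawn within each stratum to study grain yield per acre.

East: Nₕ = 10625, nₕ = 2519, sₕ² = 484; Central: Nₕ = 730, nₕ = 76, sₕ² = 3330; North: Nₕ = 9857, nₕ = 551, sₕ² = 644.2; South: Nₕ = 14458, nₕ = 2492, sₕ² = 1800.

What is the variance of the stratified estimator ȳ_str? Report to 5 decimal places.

Var(ȳ_str) = Σₕ Wₕ²(1 − fₕ)sₕ²/nₕ with Wₕ = Nₕ/N, N = 35670.
East: Wₕ = 0.29786936; term = 0.29786936²·(1 − 0.23708235)·484/2519 = 0.013006083.
Central: Wₕ = 0.02046538; term = 0.02046538²·(1 − 0.10410959)·3330/76 = 0.016440879.
North: Wₕ = 0.27633866; term = 0.27633866²·(1 − 0.05589936)·644.2/551 = 0.084288962.
South: Wₕ = 0.40532660; term = 0.40532660²·(1 − 0.17236132)·1800/2492 = 0.098214468.
Sum = 0.21195039.

0.21195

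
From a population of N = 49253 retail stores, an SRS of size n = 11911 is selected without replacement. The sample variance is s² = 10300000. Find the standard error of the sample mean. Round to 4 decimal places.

25.6051

Under SRS without replacement, Var(ȳ) = (1 − f)·s²/n with f = n/N = 11911/49253 = 0.24183298.
Var(ȳ) = (1 − 0.24183298)·10300000/11911 = 0.75816702·864.74687 = 655.62256.
SE(ȳ) = √(655.62256) = 25.6051.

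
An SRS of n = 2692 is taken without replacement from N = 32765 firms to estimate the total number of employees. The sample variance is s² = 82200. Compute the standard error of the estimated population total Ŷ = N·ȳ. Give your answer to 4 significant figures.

173500

Var(Ŷ) = N²·Var(ȳ) = N²·(1 − n/N)·s²/n.
f = 2692/32765 = 0.08216084; Var(ȳ) = 0.91783916·82200/2692 = 28.026144.
Var(Ŷ) = 32765² · 28.026144 = 3.0087333 × 10^10.
SE(Ŷ) = √(3.0087333 × 10^10) = 173500.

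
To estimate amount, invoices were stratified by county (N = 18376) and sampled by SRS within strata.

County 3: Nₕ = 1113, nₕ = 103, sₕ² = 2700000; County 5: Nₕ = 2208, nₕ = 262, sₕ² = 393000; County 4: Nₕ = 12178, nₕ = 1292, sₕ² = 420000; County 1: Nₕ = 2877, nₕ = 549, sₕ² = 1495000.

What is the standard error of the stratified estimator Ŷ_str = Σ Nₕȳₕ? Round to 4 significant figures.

Var(Ŷ_str) = Σₕ Nₕ²(1 − fₕ)sₕ²/nₕ.
County 3: 1113²·(1 − 103/1113)·2700000/103 = 2.9467485 × 10^10.
County 5: 2208²·(1 − 262/2208)·393000/262 = 6.445152 × 10^9.
County 4: 12178²·(1 − 1292/12178)·420000/1292 = 4.3095416 × 10^10.
County 1: 2877²·(1 − 549/2877)·1495000/549 = 1.8238608 × 10^10.
Sum = 9.7246661 × 10^10.
SE = √(9.7246661 × 10^10) = 311800.

311800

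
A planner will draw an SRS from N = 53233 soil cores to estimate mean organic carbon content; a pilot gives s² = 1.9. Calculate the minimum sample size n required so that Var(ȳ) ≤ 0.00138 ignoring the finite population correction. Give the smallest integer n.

1377

Without fpc, n₀ = s²/D = 1.9/0.00138 = 1376.8116.
Rounding up, n = 1377.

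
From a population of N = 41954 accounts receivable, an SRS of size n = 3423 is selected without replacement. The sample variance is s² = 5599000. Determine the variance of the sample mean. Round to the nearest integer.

Under SRS without replacement, Var(ȳ) = (1 − f)·s²/n with f = n/N = 3423/41954 = 0.08158936.
Var(ȳ) = (1 − 0.08158936)·5599000/3423 = 0.91841064·1635.6997 = 1502.244.

1502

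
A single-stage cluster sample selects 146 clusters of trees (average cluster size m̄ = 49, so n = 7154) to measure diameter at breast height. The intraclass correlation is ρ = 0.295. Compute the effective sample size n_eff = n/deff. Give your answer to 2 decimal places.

deff = 1 + (49 − 1)·0.295 = 1 + 14.16 = 15.16.
n_eff = 7154 / 15.16 = 471.90.

471.90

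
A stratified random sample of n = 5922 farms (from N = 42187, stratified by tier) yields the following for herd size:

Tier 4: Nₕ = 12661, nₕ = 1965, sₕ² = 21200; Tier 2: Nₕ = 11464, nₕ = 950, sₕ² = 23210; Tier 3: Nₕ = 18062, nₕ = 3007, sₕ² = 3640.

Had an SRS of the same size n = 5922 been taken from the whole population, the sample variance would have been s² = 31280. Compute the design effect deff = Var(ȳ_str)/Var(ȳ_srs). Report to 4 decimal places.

Var(ȳ_str) = Σ Wₕ²(1−fₕ)sₕ²/nₕ with Wₕ = Nₕ/42187:
  Tier 4: (12661/42187)²·(1−1965/12661)·21200/1965 = 0.82092867
  Tier 2: (11464/42187)²·(1−950/11464)·23210/950 = 1.6546205
  Tier 3: (18062/42187)²·(1−3007/18062)·3640/3007 = 0.18495125
  → Var(ȳ_str) = 2.6605004.
Var(ȳ_srs) = (1 − 5922/42187)·31280/5922 = 4.5405387.
deff = 2.6605004 / 4.5405387 = 0.5859.

0.5859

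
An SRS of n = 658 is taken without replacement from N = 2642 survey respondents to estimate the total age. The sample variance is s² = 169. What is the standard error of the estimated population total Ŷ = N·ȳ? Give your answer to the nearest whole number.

Var(Ŷ) = N²·Var(ȳ) = N²·(1 − n/N)·s²/n.
f = 658/2642 = 0.24905375; Var(ȳ) = 0.75094625·169/658 = 0.19287221.
Var(Ŷ) = 2642² · 0.19287221 = 1.3462797 × 10^6.
SE(Ŷ) = √(1.3462797 × 10^6) = 1160.

1160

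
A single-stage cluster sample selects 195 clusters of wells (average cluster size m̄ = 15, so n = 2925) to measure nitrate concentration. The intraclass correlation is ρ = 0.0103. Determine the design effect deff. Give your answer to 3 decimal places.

deff = 1 + (15 − 1)·0.0103 = 1 + 0.1442 = 1.1442.

1.144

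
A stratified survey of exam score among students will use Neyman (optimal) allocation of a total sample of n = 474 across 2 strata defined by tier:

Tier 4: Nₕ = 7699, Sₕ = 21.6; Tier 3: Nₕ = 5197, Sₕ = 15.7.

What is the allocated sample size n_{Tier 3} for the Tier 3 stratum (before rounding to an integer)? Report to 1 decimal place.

156.0

Neyman allocation: nₕ = n·NₕSₕ / Σⱼ NⱼSⱼ.
Σ NⱼSⱼ = 7699·21.6 + 5197·15.7 = 247891.3.
n_{Tier 3} = 474·5197·15.7 / 247891.3 = 156.0.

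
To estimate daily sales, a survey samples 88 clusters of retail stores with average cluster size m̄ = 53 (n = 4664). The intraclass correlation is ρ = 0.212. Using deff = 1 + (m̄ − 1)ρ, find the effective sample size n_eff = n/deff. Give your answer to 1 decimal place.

deff = 1 + (53 − 1)·0.212 = 1 + 11.024 = 12.024.
n_eff = 4664 / 12.024 = 387.9.

387.9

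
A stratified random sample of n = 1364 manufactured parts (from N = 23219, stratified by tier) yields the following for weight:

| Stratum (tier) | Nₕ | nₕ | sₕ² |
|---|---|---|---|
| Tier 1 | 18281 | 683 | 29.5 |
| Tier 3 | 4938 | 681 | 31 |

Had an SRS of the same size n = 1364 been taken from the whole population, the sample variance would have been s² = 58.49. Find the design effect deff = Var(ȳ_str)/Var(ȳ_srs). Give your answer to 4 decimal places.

0.6825

Var(ȳ_str) = Σ Wₕ²(1−fₕ)sₕ²/nₕ with Wₕ = Nₕ/23219:
  Tier 1: (18281/23219)²·(1−683/18281)·29.5/683 = 0.025773746
  Tier 3: (4938/23219)²·(1−681/4938)·31/681 = 0.0017749344
  → Var(ȳ_str) = 0.02754868.
Var(ȳ_srs) = (1 − 1364/23219)·58.49/1364 = 0.040362174.
deff = 0.02754868 / 0.040362174 = 0.6825.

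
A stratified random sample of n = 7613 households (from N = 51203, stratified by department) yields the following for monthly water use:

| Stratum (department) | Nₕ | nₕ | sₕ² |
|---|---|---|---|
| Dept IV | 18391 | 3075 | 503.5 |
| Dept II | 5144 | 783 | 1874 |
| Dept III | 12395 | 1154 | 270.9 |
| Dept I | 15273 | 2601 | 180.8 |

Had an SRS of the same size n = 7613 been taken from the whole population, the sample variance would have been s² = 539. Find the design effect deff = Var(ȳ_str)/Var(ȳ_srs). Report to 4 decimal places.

Var(ȳ_str) = Σ Wₕ²(1−fₕ)sₕ²/nₕ with Wₕ = Nₕ/51203:
  Dept IV: (18391/51203)²·(1−3075/18391)·503.5/3075 = 0.017591961
  Dept II: (5144/51203)²·(1−783/5144)·1874/783 = 0.020478779
  Dept III: (12395/51203)²·(1−1154/12395)·270.9/1154 = 0.012475669
  Dept I: (15273/51203)²·(1−2601/15273)·180.8/2601 = 0.0051314107
  → Var(ȳ_str) = 0.05567782.
Var(ȳ_srs) = (1 − 7613/51203)·539/7613 = 0.060273221.
deff = 0.05567782 / 0.060273221 = 0.9238.

0.9238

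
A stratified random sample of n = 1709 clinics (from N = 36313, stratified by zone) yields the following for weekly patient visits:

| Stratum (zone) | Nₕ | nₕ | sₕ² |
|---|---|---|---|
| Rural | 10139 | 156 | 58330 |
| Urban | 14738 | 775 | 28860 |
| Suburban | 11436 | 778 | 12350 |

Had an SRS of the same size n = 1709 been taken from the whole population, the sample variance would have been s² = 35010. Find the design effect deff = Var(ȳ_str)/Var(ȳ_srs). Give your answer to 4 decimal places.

1.8431

Var(ȳ_str) = Σ Wₕ²(1−fₕ)sₕ²/nₕ with Wₕ = Nₕ/36313:
  Rural: (10139/36313)²·(1−156/10139)·58330/156 = 28.701151
  Urban: (14738/36313)²·(1−775/14738)·28860/775 = 5.8114921
  Suburban: (11436/36313)²·(1−778/11436)·12350/778 = 1.4672799
  → Var(ȳ_str) = 35.979923.
Var(ȳ_srs) = (1 − 1709/36313)·35010/1709 = 19.521547.
deff = 35.979923 / 19.521547 = 1.8431.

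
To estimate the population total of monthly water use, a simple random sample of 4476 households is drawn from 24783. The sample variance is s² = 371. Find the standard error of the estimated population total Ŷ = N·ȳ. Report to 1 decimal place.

Var(Ŷ) = N²·Var(ȳ) = N²·(1 − n/N)·s²/n.
f = 4476/24783 = 0.18060767; Var(ȳ) = 0.81939233·371/4476 = 0.067916567.
Var(Ŷ) = 24783² · 0.067916567 = 4.1714158 × 10^7.
SE(Ŷ) = √(4.1714158 × 10^7) = 6458.6.

6458.6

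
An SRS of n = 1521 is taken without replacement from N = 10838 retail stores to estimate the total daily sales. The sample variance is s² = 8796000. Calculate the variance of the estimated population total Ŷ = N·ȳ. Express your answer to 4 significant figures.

Var(Ŷ) = N²·Var(ȳ) = N²·(1 − n/N)·s²/n.
f = 1521/10838 = 0.14033955; Var(ȳ) = 0.85966045·8796000/1521 = 4971.4486.
Var(Ŷ) = 10838² · 4971.4486 = 5.8395751 × 10^11.

5.840 × 10^11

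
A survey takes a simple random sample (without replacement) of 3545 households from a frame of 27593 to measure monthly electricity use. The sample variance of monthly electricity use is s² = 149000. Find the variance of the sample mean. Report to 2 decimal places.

Under SRS without replacement, Var(ȳ) = (1 − f)·s²/n with f = n/N = 3545/27593 = 0.12847461.
Var(ȳ) = (1 − 0.12847461)·149000/3545 = 0.87152539·42.03103 = 36.631109.

36.63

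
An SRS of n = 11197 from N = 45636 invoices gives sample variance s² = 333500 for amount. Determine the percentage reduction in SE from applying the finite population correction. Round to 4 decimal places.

f = n/N = 11197/45636 = 0.24535454.
SE_no-fpc = √(s²/n) = 5.4575419; SE_fpc = √((1−f)s²/n) = 4.7409848.
Ratio = √(1−f) = 0.86870332. Reduction = 100·(1 − 0.86870332) = 13.1297%.

13.1297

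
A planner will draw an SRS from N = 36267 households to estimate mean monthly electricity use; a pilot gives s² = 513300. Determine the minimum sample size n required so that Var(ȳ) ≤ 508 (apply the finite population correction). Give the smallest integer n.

984

Without fpc, n₀ = s²/D = 513300/508 = 1010.4331.
With fpc, (1 − n/N)·s²/n ≤ D requires n ≥ n₀/(1 + n₀/N) = 1010.4331/(1 + 1010.4331/36267) = 983.0445.
Rounding up, n = 984.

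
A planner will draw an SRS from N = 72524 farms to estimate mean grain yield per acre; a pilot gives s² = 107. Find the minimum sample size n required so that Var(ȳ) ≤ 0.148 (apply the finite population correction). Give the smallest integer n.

716

Without fpc, n₀ = s²/D = 107/0.148 = 722.9730.
With fpc, (1 − n/N)·s²/n ≤ D requires n ≥ n₀/(1 + n₀/N) = 722.9730/(1 + 722.9730/72524) = 715.8370.
Rounding up, n = 716.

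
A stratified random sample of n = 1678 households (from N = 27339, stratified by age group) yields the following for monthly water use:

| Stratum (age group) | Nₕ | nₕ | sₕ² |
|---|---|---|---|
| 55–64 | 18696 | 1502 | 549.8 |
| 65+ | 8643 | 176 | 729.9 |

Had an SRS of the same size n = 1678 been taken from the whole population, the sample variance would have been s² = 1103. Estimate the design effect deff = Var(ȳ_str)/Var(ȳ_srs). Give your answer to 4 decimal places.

Var(ȳ_str) = Σ Wₕ²(1−fₕ)sₕ²/nₕ with Wₕ = Nₕ/27339:
  55–64: (18696/27339)²·(1−1502/18696)·549.8/1502 = 0.15743278
  65+: (8643/27339)²·(1−176/8643)·729.9/176 = 0.40605
  → Var(ȳ_str) = 0.56348278.
Var(ȳ_srs) = (1 − 1678/27339)·1103/1678 = 0.61698486.
deff = 0.56348278 / 0.61698486 = 0.9133.

0.9133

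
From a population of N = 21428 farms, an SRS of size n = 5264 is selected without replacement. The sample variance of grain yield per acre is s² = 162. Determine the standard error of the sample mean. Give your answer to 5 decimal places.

0.15236

Under SRS without replacement, Var(ȳ) = (1 − f)·s²/n with f = n/N = 5264/21428 = 0.24565988.
Var(ȳ) = (1 − 0.24565988)·162/5264 = 0.75434012·0.030775076 = 0.023214874.
SE(ȳ) = √(0.023214874) = 0.15236.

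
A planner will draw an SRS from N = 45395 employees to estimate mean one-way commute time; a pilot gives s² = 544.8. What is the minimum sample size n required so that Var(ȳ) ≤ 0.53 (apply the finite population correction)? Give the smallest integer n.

1006

Without fpc, n₀ = s²/D = 544.8/0.53 = 1027.9245.
With fpc, (1 − n/N)·s²/n ≤ D requires n ≥ n₀/(1 + n₀/N) = 1027.9245/(1 + 1027.9245/45395) = 1005.1636.
Rounding up, n = 1006.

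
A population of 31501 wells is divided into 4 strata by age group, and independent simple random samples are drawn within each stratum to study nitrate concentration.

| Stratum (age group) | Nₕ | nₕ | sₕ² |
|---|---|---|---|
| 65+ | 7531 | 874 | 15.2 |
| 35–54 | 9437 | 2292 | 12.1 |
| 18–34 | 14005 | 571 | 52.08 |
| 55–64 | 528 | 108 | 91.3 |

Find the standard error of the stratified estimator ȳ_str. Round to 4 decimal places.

0.1368

Var(ȳ_str) = Σₕ Wₕ²(1 − fₕ)sₕ²/nₕ with Wₕ = Nₕ/N, N = 31501.
65+: Wₕ = 0.23907178; term = 0.23907178²·(1 − 0.11605364)·15.2/874 = 8.786475 × 10^-4.
35–54: Wₕ = 0.29957779; term = 0.29957779²·(1 − 0.24287379)·12.1/2292 = 3.5872221 × 10^-4.
18–34: Wₕ = 0.44458906; term = 0.44458906²·(1 − 0.04077115)·52.08/571 = 0.017293171.
55–64: Wₕ = 0.01676137; term = 0.01676137²·(1 − 0.20454545)·91.3/108 = 1.8892157 × 10^-4.
Sum = 0.018719462.
SE = √(0.018719462) = 0.1368.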